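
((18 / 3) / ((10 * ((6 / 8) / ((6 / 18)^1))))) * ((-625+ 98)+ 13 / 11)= -7712 / 55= -140.22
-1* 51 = -51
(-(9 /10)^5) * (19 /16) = -0.70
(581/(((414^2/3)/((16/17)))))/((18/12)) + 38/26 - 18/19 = 93659047/179922951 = 0.52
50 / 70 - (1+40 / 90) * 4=-319 / 63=-5.06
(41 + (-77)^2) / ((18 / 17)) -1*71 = 16702 / 3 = 5567.33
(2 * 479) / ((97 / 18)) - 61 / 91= 1563287 / 8827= 177.10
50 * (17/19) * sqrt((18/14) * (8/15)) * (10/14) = 1700 * sqrt(210)/931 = 26.46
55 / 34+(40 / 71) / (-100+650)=214911 / 132770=1.62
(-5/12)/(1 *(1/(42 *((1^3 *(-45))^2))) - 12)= 0.03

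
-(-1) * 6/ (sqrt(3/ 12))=12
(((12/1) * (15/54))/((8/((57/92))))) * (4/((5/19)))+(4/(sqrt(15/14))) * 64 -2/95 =34111/8740+256 * sqrt(210)/15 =251.22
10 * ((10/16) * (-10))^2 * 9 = 3515.62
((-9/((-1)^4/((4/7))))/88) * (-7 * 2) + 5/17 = 208/187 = 1.11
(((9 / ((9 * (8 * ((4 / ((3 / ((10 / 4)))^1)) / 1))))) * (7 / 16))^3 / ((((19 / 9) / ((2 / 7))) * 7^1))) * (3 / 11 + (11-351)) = -6356637 / 219152384000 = -0.00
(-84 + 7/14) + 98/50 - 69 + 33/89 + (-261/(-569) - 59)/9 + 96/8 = -3296891713/22788450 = -144.67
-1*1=-1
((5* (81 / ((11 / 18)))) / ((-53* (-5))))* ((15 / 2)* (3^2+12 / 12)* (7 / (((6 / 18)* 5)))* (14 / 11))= 6429780 / 6413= 1002.62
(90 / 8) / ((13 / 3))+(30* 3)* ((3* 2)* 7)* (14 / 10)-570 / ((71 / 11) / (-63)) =40088169 / 3692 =10858.12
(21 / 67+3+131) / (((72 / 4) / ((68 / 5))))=305966 / 3015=101.48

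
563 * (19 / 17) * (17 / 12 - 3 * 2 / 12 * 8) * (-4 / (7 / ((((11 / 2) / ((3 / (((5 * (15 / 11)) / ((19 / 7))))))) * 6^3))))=15707700 / 17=923982.35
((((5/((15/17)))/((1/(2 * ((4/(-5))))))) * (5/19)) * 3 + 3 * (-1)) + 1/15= -2876/285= -10.09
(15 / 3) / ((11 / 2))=0.91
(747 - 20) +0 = 727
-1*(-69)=69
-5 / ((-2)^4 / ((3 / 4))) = -15 / 64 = -0.23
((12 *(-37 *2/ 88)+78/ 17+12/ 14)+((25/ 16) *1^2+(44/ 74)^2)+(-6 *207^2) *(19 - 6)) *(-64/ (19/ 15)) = 5749763425883700/ 34048399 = 168870302.12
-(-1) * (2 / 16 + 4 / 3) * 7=245 / 24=10.21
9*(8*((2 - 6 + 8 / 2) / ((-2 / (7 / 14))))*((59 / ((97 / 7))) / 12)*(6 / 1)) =0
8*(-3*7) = -168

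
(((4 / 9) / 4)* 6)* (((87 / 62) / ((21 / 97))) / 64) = 2813 / 41664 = 0.07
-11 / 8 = -1.38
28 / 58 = 14 / 29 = 0.48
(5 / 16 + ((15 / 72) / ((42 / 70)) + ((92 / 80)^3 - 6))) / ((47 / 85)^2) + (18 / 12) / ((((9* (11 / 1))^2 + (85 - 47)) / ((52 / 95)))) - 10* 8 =-2340450416783 / 25304333760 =-92.49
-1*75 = -75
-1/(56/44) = -11/14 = -0.79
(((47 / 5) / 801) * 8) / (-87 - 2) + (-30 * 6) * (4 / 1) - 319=-370346731 / 356445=-1039.00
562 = 562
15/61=0.25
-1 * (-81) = 81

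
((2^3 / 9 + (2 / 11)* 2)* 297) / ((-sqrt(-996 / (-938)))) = -62* sqrt(233562) / 83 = -361.01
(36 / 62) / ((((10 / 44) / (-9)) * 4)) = -891 / 155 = -5.75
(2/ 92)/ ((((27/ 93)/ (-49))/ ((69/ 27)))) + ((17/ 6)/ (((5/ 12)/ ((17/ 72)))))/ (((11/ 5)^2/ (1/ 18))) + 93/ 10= -22783/ 392040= -0.06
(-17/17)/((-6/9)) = 3/2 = 1.50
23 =23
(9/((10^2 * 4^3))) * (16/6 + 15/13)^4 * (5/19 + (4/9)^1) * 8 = 59639012521/35164303200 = 1.70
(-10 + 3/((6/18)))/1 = -1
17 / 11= 1.55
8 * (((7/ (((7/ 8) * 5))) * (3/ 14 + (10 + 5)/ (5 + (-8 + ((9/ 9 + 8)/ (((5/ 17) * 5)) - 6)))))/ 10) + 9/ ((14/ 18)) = 2719/ 525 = 5.18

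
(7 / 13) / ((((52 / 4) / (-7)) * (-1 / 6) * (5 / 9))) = 2646 / 845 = 3.13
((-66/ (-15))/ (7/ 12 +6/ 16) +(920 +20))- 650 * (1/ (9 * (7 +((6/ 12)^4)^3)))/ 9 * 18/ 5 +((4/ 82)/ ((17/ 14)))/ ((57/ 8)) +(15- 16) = 369217967510803/ 393006617865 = 939.47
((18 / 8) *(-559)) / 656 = -5031 / 2624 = -1.92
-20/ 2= -10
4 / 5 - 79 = -391 / 5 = -78.20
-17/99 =-0.17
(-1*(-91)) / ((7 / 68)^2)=60112 / 7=8587.43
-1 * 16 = -16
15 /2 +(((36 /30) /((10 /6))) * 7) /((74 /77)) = 12.74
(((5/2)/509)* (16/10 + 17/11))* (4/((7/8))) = 2768/39193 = 0.07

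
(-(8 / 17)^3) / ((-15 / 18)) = 0.13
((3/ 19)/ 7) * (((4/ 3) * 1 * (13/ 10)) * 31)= 806/ 665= 1.21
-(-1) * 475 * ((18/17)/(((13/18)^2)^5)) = 30527494787635200/2343594361433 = 13025.93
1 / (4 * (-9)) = -1 / 36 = -0.03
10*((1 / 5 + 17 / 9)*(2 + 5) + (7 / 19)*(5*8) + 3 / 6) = 51059 / 171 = 298.59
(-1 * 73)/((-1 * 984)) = 73/984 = 0.07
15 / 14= 1.07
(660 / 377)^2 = 435600 / 142129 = 3.06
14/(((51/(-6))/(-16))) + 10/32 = 7253/272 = 26.67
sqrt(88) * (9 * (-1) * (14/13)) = -90.92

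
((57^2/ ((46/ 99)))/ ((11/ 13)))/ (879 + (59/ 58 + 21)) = 11023857/ 1201957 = 9.17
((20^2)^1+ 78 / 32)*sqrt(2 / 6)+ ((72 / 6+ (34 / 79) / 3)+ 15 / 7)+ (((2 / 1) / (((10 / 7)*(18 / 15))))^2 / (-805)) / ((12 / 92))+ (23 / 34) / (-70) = 246.61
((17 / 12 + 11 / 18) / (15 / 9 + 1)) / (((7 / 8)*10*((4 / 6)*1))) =73 / 560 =0.13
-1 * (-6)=6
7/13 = 0.54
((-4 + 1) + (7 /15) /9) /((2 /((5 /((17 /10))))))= -1990 /459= -4.34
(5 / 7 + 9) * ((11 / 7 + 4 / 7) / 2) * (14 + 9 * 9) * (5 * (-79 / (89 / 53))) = -1014300750 / 4361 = -232584.44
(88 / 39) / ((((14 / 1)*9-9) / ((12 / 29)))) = 0.01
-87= -87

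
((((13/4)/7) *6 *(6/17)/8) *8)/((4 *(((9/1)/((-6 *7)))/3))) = -117/34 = -3.44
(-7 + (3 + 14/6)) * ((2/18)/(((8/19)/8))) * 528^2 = -2942720/3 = -980906.67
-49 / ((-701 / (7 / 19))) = 0.03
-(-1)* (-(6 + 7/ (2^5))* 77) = -478.84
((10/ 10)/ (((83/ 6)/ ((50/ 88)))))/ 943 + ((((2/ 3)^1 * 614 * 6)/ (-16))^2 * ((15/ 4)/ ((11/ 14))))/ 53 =774561388905/ 365046616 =2121.82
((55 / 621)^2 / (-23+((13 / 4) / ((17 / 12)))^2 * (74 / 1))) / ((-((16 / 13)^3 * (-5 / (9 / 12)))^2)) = -168788683921 / 1218162526789828608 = -0.00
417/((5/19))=7923/5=1584.60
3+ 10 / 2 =8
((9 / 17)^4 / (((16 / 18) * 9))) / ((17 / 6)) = 19683 / 5679428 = 0.00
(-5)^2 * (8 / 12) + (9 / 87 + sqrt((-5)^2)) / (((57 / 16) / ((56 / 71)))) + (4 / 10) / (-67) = 17.79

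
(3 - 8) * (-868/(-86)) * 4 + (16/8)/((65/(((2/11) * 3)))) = -6205684/30745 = -201.84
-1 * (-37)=37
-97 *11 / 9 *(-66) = 23474 / 3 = 7824.67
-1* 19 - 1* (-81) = 62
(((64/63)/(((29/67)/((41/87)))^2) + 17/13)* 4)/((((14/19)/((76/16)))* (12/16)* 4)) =4727569737967/218961466542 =21.59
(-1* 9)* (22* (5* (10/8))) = -2475/2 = -1237.50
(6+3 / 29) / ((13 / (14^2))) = 34692 / 377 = 92.02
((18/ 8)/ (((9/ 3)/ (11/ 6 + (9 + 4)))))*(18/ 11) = 801/ 44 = 18.20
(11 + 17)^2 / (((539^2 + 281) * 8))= 49 / 145401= 0.00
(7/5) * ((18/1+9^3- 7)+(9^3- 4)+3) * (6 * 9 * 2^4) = 8878464/5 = 1775692.80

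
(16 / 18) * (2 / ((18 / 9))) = 0.89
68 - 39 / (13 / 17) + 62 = 79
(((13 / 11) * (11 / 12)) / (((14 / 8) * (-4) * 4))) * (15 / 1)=-65 / 112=-0.58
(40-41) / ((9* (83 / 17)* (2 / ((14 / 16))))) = -0.01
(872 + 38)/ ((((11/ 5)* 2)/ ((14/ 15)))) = 6370/ 33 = 193.03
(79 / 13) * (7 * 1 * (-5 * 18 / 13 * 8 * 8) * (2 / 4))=-1592640 / 169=-9423.91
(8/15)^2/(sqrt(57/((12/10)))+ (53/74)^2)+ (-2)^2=959570432 * sqrt(190)/318706172775+ 1273840237724/318706172775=4.04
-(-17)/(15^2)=0.08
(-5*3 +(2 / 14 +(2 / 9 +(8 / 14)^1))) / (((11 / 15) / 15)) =-22150 / 77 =-287.66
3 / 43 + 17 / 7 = 2.50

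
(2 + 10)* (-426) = -5112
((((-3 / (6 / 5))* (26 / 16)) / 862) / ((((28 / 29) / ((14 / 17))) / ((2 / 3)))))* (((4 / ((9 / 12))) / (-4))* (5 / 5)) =1885 / 527544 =0.00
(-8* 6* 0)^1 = 0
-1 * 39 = -39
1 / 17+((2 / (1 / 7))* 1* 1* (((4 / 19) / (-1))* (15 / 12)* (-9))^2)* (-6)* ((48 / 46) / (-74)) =35007611 / 5222587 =6.70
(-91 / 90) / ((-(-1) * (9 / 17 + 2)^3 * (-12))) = 447083 / 85867560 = 0.01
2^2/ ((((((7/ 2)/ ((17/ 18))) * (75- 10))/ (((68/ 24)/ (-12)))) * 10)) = -289/ 737100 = -0.00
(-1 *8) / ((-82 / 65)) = 260 / 41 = 6.34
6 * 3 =18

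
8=8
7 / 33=0.21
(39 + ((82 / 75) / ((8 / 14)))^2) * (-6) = -255.97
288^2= 82944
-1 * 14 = -14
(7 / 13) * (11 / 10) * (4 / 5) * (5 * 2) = 308 / 65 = 4.74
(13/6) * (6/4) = 13/4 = 3.25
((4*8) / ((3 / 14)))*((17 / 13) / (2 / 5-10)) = -2380 / 117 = -20.34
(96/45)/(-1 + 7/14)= -64/15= -4.27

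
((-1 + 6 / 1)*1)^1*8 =40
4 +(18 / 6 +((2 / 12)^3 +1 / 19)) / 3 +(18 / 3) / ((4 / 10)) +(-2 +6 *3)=443467 / 12312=36.02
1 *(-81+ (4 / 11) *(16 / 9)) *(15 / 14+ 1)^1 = -230695 / 1386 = -166.45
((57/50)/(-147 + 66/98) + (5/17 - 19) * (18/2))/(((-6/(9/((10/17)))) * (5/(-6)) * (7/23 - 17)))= 23599713063/764800000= 30.86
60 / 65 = 12 / 13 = 0.92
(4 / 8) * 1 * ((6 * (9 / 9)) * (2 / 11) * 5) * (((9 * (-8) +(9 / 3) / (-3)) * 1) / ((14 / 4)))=-4380 / 77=-56.88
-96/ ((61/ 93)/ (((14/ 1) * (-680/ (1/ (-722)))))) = -61366072320/ 61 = -1006001185.57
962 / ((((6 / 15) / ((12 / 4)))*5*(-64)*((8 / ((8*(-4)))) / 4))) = 1443 / 4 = 360.75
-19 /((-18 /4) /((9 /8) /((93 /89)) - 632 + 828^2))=3227498897 /1116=2892024.10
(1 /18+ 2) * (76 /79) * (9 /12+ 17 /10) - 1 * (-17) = 155317 /7110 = 21.84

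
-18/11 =-1.64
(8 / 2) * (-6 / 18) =-4 / 3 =-1.33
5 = 5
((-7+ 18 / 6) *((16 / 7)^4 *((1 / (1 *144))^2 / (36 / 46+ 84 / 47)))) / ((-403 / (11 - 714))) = -389090816 / 108864045927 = -0.00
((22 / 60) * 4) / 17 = 22 / 255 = 0.09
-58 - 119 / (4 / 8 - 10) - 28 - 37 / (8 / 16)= -2802 / 19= -147.47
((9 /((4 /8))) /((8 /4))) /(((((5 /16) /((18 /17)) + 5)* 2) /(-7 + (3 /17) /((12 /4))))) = -152928 /25925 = -5.90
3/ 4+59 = 239/ 4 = 59.75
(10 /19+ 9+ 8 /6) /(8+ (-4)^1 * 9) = -619 /1596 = -0.39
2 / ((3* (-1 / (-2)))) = 1.33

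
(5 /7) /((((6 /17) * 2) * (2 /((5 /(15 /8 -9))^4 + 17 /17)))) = 1114860085 /1773408168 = 0.63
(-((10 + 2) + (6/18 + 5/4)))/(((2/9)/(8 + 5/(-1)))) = -1467/8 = -183.38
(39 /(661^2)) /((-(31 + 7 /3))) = -117 /43692100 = -0.00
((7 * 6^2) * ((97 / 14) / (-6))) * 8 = -2328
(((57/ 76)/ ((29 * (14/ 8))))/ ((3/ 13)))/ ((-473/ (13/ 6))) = -169/ 576114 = -0.00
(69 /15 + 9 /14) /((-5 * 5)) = -367 /1750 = -0.21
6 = 6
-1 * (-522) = 522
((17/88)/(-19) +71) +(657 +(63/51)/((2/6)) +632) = 38761687/28424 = 1363.70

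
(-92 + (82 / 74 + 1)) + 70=-736 / 37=-19.89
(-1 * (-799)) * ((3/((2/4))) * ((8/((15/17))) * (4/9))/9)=869312/405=2146.45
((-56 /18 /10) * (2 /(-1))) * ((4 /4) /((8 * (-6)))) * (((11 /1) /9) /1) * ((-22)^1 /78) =847 /189540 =0.00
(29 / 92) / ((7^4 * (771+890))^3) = 29 / 5835434583288064930252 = 0.00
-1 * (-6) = 6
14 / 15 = 0.93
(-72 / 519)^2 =576 / 29929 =0.02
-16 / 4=-4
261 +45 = 306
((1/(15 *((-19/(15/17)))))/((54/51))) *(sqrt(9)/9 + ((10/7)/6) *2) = -17/7182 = -0.00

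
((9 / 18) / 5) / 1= 1 / 10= 0.10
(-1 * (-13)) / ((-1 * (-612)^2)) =-0.00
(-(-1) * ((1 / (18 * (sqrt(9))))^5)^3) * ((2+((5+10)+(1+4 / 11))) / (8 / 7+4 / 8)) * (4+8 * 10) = 0.00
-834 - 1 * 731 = -1565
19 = 19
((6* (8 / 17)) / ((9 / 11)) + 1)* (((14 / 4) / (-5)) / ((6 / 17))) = -1589 / 180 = -8.83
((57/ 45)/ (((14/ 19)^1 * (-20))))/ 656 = -361/ 2755200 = -0.00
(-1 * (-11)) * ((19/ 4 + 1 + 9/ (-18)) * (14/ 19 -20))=-42273/ 38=-1112.45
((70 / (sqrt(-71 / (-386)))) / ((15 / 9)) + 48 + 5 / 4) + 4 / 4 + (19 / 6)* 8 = 907 / 12 + 42* sqrt(27406) / 71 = 173.51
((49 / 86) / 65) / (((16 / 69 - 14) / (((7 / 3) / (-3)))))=7889 / 15931500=0.00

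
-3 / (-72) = 1 / 24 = 0.04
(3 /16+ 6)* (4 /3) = 33 /4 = 8.25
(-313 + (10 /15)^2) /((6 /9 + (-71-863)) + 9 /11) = 30943 /92319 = 0.34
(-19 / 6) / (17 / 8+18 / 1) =-76 / 483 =-0.16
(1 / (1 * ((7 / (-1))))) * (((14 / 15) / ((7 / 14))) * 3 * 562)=-2248 / 5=-449.60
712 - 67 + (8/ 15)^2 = 145189/ 225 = 645.28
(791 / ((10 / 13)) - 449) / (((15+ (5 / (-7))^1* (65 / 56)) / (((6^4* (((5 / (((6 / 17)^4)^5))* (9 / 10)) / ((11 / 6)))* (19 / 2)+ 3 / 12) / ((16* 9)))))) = 7306516717846201000196737011137 / 766150759533772800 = 9536656626552.78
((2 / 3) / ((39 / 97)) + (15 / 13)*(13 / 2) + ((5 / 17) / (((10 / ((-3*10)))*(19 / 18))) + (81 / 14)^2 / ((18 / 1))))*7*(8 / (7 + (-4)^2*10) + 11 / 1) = 30921257615 / 39269048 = 787.42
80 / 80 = 1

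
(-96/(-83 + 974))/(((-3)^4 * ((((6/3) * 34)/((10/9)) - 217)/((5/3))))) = 0.00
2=2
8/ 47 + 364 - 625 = -12259/ 47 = -260.83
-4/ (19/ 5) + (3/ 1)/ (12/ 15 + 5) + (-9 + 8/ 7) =-32370/ 3857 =-8.39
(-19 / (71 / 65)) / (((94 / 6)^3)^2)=-900315 / 765324288359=-0.00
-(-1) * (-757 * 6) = -4542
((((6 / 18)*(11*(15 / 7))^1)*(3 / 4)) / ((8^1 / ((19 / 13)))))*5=15675 / 2912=5.38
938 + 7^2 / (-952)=127561 / 136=937.95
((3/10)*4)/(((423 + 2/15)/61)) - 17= -16.83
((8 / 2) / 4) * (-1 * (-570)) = 570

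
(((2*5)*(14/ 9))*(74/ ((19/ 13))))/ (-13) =-10360/ 171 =-60.58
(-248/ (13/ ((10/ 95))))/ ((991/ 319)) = -158224/ 244777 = -0.65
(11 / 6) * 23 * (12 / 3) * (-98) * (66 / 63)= -155848 / 9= -17316.44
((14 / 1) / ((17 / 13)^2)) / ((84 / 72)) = 2028 / 289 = 7.02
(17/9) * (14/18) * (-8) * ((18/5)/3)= -1904/135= -14.10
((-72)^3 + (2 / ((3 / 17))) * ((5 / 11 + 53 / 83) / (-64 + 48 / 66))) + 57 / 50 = -202141274242 / 541575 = -373247.06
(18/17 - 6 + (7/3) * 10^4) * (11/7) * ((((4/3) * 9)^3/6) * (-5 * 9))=-8076689280/17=-475099369.41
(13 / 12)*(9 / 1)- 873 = -3453 / 4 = -863.25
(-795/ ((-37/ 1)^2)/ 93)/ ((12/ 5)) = -1325/ 509268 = -0.00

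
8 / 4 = 2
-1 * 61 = -61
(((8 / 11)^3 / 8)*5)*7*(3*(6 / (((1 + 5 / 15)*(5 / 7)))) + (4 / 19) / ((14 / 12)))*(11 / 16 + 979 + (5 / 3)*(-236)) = 43287010 / 2299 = 18828.63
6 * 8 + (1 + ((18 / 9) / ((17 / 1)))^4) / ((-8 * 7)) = 224420911 / 4677176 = 47.98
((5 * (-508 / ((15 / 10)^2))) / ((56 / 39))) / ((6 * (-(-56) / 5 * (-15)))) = 8255 / 10584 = 0.78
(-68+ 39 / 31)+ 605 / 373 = -752982 / 11563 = -65.12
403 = 403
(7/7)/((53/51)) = 0.96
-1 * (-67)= 67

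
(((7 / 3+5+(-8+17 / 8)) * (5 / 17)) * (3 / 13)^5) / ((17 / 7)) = 99225 / 858429416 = 0.00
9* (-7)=-63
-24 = -24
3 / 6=1 / 2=0.50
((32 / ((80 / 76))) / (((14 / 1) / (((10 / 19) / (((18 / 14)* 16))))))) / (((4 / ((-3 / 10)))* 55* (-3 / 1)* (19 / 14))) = 7 / 376200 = 0.00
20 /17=1.18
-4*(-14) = 56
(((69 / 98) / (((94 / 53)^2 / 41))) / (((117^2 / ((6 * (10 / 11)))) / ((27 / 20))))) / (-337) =-7946661 / 542489171224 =-0.00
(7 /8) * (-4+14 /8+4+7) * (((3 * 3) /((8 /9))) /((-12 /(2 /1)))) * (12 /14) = -2835 /256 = -11.07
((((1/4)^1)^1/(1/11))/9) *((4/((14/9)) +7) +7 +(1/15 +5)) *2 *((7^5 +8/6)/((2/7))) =63011080/81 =777914.57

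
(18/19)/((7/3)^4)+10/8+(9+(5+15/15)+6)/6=872593/182476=4.78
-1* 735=-735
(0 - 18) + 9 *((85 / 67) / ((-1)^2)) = -441 / 67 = -6.58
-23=-23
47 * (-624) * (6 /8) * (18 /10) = -197964 /5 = -39592.80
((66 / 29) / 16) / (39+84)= 11 / 9512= 0.00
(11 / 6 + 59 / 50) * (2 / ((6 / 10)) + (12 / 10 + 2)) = 22148 / 1125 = 19.69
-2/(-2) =1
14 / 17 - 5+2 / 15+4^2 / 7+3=2218 / 1785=1.24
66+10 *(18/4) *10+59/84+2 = 43571/84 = 518.70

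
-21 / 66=-7 / 22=-0.32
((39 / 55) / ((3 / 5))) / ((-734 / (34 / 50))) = -221 / 201850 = -0.00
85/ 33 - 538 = -17669/ 33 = -535.42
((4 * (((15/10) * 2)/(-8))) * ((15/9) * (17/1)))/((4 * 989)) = -85/7912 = -0.01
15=15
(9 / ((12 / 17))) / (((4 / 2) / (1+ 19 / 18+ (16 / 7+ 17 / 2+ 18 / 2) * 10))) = 428213 / 336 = 1274.44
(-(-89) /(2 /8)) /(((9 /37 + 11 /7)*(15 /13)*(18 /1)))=299663 /31725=9.45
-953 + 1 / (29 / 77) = -27560 / 29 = -950.34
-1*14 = -14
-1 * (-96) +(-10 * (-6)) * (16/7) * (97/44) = 30672/77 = 398.34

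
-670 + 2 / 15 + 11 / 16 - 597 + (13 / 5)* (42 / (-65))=-1521431 / 1200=-1267.86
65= 65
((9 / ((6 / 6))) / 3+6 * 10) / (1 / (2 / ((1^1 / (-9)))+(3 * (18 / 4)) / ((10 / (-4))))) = -7371 / 5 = -1474.20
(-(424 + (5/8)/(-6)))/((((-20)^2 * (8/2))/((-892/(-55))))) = -4537381/1056000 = -4.30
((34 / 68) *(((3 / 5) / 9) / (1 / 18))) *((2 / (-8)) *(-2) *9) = 27 / 10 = 2.70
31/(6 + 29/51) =1581/335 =4.72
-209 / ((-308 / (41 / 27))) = 779 / 756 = 1.03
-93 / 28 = -3.32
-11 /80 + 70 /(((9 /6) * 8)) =1367 /240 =5.70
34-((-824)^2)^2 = -461008408542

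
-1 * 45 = -45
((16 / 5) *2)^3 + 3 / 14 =459127 / 1750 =262.36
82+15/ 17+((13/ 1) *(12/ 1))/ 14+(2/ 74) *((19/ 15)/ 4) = 24841841/ 264180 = 94.03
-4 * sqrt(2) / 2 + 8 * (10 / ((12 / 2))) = 40 / 3- 2 * sqrt(2) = 10.50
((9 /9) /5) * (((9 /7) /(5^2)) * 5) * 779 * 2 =14022 /175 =80.13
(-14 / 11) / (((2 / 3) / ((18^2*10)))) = -68040 / 11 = -6185.45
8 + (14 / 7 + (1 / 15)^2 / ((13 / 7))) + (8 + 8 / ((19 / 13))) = 1304683 / 55575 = 23.48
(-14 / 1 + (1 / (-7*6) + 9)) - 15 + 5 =-15.02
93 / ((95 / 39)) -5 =3152 / 95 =33.18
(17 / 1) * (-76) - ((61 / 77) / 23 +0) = -2288193 / 1771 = -1292.03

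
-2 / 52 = -1 / 26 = -0.04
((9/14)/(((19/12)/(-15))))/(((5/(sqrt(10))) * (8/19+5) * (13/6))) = -972 * sqrt(10)/9373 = -0.33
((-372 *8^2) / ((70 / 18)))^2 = 37479583.66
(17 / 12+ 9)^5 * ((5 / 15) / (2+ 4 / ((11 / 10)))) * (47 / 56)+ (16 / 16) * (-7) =15759445051841 / 2591834112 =6080.42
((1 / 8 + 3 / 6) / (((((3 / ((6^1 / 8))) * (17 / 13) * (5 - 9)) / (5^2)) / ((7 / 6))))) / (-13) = 875 / 13056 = 0.07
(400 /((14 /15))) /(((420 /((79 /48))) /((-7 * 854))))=-120475 /12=-10039.58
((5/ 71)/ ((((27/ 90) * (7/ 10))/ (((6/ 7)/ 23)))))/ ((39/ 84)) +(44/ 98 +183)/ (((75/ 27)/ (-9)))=-15456325961/ 26005525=-594.35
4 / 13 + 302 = 3930 / 13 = 302.31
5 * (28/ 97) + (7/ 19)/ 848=2256359/ 1562864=1.44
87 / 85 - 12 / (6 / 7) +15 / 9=-2884 / 255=-11.31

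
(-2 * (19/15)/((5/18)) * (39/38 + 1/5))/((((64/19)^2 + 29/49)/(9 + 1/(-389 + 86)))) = -8.43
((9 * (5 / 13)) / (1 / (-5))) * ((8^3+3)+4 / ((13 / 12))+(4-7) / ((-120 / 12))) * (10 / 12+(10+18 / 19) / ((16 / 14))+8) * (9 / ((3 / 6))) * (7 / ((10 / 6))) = -4226162283 / 338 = -12503438.71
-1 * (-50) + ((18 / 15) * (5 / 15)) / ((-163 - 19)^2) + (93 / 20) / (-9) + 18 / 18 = 5016631 / 99372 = 50.48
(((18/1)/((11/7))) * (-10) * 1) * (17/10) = -2142/11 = -194.73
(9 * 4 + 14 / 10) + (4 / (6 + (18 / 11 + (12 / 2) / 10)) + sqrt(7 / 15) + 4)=sqrt(105) / 15 + 94871 / 2265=42.57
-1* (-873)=873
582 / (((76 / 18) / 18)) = 2481.16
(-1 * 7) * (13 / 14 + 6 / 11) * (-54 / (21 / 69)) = 140967 / 77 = 1830.74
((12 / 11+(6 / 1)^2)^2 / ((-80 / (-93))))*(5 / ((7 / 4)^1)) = 3870288 / 847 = 4569.41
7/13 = 0.54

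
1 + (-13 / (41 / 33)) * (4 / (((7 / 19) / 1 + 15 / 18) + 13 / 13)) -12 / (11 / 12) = -3520567 / 113201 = -31.10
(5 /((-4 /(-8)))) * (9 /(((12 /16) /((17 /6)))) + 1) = 350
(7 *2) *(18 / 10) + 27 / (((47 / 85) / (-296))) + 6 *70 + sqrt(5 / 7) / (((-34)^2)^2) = -3291978 / 235 + sqrt(35) / 9354352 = -14008.42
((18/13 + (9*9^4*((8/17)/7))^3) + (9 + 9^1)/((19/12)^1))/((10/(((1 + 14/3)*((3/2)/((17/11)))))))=34405621552.43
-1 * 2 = -2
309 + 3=312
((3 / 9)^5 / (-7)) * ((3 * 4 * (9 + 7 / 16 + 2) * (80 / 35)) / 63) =-244 / 83349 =-0.00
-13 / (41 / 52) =-676 / 41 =-16.49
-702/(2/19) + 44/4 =-6658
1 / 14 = 0.07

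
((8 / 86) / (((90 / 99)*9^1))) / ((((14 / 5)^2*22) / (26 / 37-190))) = -8755 / 701631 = -0.01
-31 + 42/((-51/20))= -807/17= -47.47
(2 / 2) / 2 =1 / 2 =0.50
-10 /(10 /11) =-11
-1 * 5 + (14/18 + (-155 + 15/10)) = -2839/18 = -157.72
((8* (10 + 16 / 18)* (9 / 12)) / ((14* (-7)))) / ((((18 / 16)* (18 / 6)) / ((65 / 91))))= -80 / 567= -0.14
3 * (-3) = -9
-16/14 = -8/7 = -1.14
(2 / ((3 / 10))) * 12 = 80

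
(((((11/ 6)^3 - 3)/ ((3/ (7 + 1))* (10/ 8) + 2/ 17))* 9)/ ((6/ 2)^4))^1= 46444/ 77517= 0.60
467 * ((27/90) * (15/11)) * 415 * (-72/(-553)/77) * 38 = 2386127160/468391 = 5094.31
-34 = -34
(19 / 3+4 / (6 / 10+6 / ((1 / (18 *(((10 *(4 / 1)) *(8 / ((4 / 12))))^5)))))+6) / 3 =1810127388672000019 / 440301256704000003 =4.11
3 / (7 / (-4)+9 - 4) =12 / 13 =0.92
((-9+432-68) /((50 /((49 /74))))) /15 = 0.31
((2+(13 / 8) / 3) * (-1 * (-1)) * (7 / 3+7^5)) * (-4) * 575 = -884381050 / 9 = -98264561.11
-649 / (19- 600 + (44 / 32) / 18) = 93456 / 83653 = 1.12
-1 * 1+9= 8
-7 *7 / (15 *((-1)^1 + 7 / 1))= -49 / 90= -0.54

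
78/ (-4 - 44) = -13/ 8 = -1.62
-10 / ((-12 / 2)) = 1.67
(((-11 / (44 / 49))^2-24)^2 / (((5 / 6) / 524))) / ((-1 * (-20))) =499636.74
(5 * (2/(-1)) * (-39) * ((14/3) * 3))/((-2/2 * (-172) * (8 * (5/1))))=0.79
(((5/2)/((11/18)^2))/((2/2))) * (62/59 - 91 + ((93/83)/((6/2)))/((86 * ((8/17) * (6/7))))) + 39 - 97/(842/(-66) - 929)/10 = -17834010625193481/31673567603920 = -563.06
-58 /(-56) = 29 /28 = 1.04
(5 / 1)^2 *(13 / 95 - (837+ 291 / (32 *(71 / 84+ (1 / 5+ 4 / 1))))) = -6753103145 / 322088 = -20966.64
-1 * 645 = -645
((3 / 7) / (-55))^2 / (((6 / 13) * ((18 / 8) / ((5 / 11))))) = 26 / 978285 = 0.00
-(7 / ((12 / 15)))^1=-35 / 4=-8.75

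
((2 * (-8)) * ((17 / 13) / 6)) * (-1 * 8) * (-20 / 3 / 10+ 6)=17408 / 117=148.79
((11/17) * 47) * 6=3102/17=182.47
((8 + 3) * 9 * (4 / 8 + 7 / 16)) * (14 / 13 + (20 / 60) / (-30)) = 41151 / 416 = 98.92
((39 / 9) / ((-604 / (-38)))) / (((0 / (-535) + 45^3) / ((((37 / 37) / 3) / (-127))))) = -247 / 31455074250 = -0.00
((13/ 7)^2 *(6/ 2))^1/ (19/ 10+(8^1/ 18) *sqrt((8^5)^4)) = 45630/ 2104533983419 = 0.00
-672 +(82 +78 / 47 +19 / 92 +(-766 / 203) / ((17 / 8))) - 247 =-12488469141 / 14922124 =-836.91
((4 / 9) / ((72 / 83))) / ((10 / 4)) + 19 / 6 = 3.37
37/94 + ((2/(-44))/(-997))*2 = 405873/1030898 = 0.39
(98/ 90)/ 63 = 7/ 405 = 0.02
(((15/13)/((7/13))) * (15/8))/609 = 75/11368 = 0.01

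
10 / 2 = 5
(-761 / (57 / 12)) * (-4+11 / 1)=-21308 / 19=-1121.47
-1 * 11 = -11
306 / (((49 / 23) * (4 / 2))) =3519 / 49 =71.82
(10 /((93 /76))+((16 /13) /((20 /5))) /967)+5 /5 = 10723435 /1169103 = 9.17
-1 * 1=-1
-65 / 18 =-3.61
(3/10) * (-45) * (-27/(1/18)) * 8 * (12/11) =629856/11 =57259.64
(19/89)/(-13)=-19/1157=-0.02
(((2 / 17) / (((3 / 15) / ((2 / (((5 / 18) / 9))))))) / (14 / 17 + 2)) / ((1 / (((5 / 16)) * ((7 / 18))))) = 105 / 64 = 1.64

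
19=19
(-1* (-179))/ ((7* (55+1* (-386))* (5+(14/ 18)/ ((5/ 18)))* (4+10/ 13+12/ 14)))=-895/ 508416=-0.00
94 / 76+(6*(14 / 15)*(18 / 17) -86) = -254633 / 3230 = -78.83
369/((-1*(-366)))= 123/122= 1.01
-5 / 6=-0.83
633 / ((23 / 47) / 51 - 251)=-1517301 / 601624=-2.52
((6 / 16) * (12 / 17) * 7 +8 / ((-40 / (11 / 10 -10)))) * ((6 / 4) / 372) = 193 / 13175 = 0.01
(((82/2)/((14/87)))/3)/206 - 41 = -117055/2884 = -40.59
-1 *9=-9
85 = 85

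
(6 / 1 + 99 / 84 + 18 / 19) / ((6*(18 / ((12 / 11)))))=131 / 1596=0.08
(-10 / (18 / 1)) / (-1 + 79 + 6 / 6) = -5 / 711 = -0.01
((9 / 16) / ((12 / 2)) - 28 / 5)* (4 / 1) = -881 / 40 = -22.02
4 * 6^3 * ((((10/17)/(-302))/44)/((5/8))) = -1728/28237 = -0.06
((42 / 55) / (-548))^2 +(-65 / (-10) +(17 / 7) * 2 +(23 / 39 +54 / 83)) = 64826308830469 / 5145969929100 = 12.60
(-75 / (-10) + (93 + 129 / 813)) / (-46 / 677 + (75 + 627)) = 0.14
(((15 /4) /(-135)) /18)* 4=-1 /162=-0.01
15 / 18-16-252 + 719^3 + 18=2230168259 / 6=371694709.83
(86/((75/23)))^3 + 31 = 7751971477/421875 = 18375.04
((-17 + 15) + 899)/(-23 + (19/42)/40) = -1506960/38621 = -39.02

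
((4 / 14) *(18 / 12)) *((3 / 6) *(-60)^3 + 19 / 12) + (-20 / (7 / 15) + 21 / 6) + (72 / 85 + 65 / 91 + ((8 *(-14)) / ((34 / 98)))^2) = 2342318397 / 40460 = 57892.20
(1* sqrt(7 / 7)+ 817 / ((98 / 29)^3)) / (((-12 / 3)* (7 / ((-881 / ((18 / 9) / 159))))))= 2923029193395 / 52706752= 55458.34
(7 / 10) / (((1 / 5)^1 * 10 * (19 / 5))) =7 / 76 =0.09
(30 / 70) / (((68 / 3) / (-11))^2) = 3267 / 32368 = 0.10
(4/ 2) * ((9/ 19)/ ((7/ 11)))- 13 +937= 123090/ 133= 925.49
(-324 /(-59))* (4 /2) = 648 /59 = 10.98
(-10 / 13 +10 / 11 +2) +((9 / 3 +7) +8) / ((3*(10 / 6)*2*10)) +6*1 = 59487 / 7150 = 8.32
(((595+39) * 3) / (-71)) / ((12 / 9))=-2853 / 142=-20.09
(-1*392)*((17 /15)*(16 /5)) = -1421.65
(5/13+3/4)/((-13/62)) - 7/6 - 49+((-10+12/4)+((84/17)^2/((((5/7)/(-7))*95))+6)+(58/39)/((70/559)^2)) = 243792598333/6820645650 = 35.74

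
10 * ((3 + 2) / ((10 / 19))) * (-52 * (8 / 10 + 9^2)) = -404092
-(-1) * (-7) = -7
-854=-854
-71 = -71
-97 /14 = -6.93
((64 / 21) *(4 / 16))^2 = 256 / 441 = 0.58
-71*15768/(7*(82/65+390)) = -408.76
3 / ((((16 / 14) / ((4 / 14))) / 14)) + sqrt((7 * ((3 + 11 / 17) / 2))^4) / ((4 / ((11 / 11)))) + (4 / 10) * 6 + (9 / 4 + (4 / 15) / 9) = 2181487 / 39015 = 55.91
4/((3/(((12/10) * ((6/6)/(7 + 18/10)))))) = 2/11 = 0.18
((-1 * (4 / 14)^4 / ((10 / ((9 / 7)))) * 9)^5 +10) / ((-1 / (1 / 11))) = -41908394364384648198966782 / 46099233800948793465240625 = -0.91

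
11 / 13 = 0.85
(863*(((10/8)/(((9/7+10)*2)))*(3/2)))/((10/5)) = 90615/2528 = 35.84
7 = 7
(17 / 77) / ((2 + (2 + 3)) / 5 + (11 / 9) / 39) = 29835 / 193424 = 0.15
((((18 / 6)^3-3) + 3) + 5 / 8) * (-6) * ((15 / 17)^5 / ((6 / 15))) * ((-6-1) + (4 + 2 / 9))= 615.61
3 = 3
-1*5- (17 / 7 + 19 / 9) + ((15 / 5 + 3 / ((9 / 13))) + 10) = 491 / 63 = 7.79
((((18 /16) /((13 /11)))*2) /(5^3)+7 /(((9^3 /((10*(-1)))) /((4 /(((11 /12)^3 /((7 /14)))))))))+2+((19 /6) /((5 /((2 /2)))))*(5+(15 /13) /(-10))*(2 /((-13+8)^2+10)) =3176544611 /1635133500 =1.94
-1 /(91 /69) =-69 /91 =-0.76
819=819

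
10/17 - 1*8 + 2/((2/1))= -6.41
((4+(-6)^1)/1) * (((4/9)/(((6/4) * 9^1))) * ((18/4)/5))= -8/135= -0.06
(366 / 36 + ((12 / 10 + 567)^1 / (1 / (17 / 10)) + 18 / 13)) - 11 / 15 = 976.76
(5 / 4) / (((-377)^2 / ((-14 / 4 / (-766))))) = 35 / 870966512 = 0.00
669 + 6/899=601437/899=669.01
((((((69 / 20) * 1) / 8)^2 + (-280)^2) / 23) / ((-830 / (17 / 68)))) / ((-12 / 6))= 2007044761 / 3909632000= 0.51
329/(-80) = -4.11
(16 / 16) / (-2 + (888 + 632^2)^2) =0.00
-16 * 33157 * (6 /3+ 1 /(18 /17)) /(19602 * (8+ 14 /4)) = -14058568 /2028807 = -6.93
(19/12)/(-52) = -19/624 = -0.03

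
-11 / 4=-2.75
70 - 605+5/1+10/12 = -3175/6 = -529.17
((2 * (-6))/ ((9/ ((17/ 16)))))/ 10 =-17/ 120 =-0.14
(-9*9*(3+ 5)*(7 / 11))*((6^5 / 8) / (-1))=4408992 / 11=400817.45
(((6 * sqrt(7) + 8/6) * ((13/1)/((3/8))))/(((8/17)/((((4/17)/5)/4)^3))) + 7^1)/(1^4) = 26 * sqrt(7)/36125 + 2275927/325125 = 7.00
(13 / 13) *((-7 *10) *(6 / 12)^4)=-35 / 8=-4.38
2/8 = 0.25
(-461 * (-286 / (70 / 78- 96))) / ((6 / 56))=-47991944 / 3709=-12939.32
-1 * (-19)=19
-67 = -67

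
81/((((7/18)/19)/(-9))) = -249318/7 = -35616.86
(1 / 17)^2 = 1 / 289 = 0.00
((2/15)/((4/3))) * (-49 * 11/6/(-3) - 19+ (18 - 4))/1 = 449/180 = 2.49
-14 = -14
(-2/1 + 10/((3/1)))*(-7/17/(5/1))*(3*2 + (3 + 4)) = -364/255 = -1.43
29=29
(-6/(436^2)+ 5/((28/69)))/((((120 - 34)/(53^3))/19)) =23189008719147/57218896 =405268.37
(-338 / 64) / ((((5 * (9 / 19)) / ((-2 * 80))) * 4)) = 3211 / 36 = 89.19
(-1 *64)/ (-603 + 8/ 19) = 1216/ 11449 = 0.11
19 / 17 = 1.12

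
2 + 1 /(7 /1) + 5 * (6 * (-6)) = -1245 /7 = -177.86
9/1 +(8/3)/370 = 4999/555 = 9.01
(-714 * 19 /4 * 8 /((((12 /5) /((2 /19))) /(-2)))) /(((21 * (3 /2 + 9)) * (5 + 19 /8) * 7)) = 5440 /26019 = 0.21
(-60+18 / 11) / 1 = -642 / 11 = -58.36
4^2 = 16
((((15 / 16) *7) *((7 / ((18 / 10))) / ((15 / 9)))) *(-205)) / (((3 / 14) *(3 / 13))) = -4570475 / 72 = -63478.82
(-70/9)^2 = 4900/81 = 60.49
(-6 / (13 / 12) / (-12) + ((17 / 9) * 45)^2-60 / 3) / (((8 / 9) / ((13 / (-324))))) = -93671 / 288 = -325.25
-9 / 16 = -0.56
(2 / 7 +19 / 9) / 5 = 151 / 315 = 0.48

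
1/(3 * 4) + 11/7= 1.65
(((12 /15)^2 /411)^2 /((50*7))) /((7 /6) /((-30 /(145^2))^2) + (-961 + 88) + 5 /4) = 3072 /253704426217046875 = 0.00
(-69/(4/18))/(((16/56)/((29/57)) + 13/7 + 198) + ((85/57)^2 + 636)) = -409578687/1106248264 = -0.37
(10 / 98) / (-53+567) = 5 / 25186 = 0.00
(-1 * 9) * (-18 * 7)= 1134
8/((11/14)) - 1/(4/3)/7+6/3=3719/308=12.07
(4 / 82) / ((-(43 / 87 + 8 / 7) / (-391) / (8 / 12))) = 317492 / 40877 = 7.77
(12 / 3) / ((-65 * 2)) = -2 / 65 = -0.03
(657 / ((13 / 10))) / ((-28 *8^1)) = -3285 / 1456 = -2.26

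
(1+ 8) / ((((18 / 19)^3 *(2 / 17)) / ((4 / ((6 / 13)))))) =779.75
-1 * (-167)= 167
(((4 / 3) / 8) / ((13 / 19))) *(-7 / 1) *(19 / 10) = -2527 / 780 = -3.24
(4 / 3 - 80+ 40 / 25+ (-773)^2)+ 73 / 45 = 597453.56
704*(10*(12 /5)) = 16896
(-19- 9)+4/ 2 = -26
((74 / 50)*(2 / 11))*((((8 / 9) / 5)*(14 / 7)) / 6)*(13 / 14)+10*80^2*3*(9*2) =898128003848 / 259875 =3456000.01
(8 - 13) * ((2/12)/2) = -0.42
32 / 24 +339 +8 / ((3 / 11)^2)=4031 / 9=447.89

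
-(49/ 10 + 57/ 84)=-781/ 140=-5.58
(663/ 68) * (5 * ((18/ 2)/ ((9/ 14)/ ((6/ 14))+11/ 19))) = 33345/ 158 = 211.04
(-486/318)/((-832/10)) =0.02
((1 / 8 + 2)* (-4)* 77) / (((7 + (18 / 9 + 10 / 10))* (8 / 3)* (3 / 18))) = -11781 / 80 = -147.26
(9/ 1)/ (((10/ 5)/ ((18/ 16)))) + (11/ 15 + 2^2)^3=5999951/ 54000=111.11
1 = 1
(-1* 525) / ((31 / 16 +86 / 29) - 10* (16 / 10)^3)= 6090000 / 418261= 14.56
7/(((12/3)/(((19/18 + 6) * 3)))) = 889/24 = 37.04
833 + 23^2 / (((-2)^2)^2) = 13857 / 16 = 866.06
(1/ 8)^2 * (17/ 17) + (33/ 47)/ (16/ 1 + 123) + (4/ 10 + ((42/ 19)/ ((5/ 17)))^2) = 214739230597/ 3773460800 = 56.91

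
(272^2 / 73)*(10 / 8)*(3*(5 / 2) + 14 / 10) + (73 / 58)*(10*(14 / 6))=71793779 / 6351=11304.33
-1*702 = -702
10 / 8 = 5 / 4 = 1.25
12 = 12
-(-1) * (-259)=-259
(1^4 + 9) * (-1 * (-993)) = 9930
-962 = -962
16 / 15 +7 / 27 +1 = 314 / 135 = 2.33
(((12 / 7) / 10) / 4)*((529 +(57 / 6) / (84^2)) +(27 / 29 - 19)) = 41819611 / 1909824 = 21.90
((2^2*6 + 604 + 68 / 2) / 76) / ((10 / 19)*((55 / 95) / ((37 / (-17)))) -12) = -232693 / 324308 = -0.72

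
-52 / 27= -1.93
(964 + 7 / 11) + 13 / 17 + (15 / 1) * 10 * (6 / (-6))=152480 / 187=815.40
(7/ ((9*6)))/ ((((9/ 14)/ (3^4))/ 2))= 98/ 3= 32.67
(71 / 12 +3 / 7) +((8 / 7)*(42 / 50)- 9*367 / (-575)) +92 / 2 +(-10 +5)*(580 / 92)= 265919 / 9660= 27.53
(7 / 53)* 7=49 / 53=0.92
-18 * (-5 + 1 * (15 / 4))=22.50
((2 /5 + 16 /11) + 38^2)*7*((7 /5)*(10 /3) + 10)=2226616 /15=148441.07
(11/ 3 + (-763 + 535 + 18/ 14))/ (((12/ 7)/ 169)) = -197899/ 9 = -21988.78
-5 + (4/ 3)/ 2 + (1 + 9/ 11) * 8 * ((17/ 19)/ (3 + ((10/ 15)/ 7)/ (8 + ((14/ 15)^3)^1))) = -21411/ 1985101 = -0.01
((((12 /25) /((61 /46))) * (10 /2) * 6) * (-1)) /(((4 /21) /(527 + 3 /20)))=-45830421 /1525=-30052.74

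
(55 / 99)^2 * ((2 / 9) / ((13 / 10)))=500 / 9477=0.05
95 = 95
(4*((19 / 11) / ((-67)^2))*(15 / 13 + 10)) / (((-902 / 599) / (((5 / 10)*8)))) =-13201960 / 289509077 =-0.05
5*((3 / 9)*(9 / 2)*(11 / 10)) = 33 / 4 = 8.25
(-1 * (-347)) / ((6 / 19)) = 6593 / 6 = 1098.83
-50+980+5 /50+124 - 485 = 569.10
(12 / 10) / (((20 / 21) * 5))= 63 / 250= 0.25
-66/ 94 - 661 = -661.70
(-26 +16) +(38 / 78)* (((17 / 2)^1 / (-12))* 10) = -6295 / 468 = -13.45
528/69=176/23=7.65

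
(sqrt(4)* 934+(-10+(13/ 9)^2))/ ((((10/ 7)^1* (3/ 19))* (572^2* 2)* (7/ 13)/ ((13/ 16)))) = 260243/ 13685760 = 0.02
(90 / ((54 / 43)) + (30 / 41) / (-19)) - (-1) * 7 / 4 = 685939 / 9348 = 73.38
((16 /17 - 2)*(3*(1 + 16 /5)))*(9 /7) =-1458 /85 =-17.15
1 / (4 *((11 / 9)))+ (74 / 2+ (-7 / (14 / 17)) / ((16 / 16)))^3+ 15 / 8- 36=23115.20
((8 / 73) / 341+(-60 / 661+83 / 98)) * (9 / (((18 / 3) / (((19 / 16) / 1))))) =69531566451 / 51600600128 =1.35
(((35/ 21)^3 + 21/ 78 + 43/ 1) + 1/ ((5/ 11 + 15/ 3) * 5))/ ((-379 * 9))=-1682537/ 119726100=-0.01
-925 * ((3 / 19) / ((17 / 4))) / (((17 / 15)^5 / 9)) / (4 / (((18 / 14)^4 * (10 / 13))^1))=-1244319278906250 / 14314712882743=-86.93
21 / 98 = 3 / 14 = 0.21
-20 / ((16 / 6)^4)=-0.40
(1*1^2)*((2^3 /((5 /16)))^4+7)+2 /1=429505.73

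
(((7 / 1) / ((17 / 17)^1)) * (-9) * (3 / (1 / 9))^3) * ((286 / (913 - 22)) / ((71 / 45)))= -17911530 / 71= -252275.07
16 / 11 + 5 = 71 / 11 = 6.45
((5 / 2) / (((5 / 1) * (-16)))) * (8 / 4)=-1 / 16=-0.06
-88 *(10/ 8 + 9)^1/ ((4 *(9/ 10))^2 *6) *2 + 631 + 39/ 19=609.85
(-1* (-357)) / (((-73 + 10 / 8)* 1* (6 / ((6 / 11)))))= -204 / 451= -0.45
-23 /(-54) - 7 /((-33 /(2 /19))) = 5059 /11286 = 0.45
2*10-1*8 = 12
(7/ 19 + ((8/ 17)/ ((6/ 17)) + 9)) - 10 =40/ 57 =0.70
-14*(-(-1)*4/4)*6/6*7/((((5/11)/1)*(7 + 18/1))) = -1078/125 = -8.62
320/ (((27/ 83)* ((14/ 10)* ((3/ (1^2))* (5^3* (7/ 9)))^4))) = 15936/ 164130859375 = 0.00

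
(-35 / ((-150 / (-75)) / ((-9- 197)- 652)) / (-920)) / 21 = -143 / 184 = -0.78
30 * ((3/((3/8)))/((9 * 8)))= 10/3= 3.33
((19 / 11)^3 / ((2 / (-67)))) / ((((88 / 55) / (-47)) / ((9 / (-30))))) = -64796973 / 42592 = -1521.34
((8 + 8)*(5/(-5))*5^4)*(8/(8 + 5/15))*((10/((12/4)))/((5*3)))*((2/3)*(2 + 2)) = -51200/9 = -5688.89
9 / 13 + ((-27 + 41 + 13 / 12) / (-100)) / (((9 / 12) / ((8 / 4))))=1697 / 5850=0.29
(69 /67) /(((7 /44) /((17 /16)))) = 12903 /1876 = 6.88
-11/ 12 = -0.92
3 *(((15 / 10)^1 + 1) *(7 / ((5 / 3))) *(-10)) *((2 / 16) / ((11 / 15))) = -4725 / 88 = -53.69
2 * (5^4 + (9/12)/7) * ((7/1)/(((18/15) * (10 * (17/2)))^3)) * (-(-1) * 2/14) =17503/14856912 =0.00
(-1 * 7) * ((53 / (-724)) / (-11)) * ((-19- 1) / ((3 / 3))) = 1855 / 1991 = 0.93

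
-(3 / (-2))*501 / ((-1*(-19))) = 1503 / 38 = 39.55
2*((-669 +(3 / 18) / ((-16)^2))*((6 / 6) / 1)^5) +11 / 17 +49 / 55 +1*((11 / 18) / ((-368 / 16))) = -66219631229 / 49547520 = -1336.49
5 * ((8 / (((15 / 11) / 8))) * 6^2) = 8448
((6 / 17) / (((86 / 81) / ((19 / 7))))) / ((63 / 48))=0.69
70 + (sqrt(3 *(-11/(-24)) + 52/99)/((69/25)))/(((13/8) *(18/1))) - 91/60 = 25 *sqrt(33110)/266409 + 4109/60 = 68.50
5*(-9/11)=-45/11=-4.09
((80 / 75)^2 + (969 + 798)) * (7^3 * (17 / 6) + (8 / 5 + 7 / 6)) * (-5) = -1938630463 / 225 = -8616135.39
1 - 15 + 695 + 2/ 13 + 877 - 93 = 19047/ 13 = 1465.15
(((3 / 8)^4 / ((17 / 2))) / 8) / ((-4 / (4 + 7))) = -891 / 1114112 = -0.00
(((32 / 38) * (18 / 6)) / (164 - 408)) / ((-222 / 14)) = 28 / 42883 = 0.00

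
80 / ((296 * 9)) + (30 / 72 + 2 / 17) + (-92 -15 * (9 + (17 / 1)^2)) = -103289149 / 22644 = -4561.44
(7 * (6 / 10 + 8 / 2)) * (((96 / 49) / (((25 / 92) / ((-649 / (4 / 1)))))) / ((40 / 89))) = -366666828 / 4375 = -83809.56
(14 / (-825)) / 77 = -2 / 9075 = -0.00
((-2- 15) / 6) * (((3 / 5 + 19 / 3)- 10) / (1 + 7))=391 / 360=1.09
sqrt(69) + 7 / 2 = 11.81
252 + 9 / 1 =261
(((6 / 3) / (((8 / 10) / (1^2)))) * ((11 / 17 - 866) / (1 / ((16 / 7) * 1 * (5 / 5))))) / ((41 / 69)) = -40602360 / 4879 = -8321.86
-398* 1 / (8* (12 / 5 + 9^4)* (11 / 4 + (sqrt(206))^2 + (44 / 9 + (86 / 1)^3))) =-2985 / 250565528873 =-0.00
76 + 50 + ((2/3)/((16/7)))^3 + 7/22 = 19212221/152064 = 126.34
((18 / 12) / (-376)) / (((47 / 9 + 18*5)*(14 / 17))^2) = -70227 / 108251907008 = -0.00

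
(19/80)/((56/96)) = 57/140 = 0.41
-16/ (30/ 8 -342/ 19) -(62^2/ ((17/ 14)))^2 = -165081207296/ 16473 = -10021320.18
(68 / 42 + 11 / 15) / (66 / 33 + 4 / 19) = 4693 / 4410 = 1.06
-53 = -53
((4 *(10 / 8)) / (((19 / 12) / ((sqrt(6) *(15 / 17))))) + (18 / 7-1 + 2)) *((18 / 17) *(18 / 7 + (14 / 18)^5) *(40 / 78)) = 69443000 / 12538071 + 277772000 *sqrt(6) / 64282491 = 16.12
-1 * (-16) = 16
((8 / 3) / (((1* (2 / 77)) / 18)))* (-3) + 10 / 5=-5542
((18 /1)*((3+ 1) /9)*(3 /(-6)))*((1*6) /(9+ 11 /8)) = -192 /83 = -2.31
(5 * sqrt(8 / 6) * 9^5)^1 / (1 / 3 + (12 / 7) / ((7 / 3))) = 28934010 * sqrt(3) / 157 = 319204.94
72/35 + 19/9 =1313/315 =4.17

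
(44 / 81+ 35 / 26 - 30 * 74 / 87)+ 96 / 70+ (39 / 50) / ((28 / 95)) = -33534547 / 1710072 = -19.61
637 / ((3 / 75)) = 15925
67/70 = 0.96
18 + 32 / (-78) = 686 / 39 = 17.59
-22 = -22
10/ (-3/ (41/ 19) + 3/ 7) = -1435/ 138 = -10.40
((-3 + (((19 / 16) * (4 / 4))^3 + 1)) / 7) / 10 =-1333 / 286720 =-0.00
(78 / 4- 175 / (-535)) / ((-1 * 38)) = -4243 / 8132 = -0.52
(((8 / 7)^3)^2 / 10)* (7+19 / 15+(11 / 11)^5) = 18219008 / 8823675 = 2.06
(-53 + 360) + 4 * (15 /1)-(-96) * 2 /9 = 1165 /3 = 388.33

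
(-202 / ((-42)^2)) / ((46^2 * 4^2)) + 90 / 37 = 2687485543 / 1104856704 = 2.43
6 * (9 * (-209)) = -11286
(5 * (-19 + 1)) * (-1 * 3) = 270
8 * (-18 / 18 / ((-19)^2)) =-8 / 361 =-0.02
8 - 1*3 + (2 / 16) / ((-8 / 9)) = 311 / 64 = 4.86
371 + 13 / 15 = 5578 / 15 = 371.87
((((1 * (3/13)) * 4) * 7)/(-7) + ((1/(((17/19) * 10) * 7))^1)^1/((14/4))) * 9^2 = -74.40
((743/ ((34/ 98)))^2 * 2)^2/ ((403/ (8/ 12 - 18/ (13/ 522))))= -197907868151252797226248/ 1312699557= -150764024483671.55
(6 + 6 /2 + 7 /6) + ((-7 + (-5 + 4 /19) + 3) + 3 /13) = 2383 /1482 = 1.61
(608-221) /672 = 129 /224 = 0.58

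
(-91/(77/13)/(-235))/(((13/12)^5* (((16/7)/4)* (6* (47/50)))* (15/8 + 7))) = 5806080/3790328113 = 0.00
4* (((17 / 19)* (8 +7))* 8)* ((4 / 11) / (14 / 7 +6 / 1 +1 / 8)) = 52224 / 2717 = 19.22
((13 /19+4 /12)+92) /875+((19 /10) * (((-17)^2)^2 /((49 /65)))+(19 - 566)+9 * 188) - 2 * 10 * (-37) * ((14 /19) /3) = 49304333451 /232750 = 211833.87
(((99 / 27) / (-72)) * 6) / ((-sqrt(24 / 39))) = 0.39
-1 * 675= -675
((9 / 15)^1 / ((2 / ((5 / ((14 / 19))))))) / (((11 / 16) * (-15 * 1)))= -0.20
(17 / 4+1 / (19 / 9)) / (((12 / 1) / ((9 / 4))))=0.89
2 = 2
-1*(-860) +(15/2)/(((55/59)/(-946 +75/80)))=-2373697/352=-6743.46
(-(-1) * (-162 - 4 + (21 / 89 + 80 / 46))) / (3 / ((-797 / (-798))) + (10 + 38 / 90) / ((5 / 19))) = -60209982675 / 15640547699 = -3.85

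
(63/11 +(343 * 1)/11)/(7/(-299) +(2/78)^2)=-7101549/4378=-1622.10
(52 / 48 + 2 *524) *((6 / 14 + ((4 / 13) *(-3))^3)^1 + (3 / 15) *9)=232657309 / 153790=1512.82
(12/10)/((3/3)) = 6/5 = 1.20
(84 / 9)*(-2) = -56 / 3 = -18.67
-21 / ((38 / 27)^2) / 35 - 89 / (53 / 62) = -39955871 / 382660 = -104.42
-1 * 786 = -786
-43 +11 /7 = -290 /7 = -41.43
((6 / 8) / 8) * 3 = 9 / 32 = 0.28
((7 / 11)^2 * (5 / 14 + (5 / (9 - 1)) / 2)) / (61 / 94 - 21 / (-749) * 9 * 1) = 75435 / 250712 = 0.30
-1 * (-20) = 20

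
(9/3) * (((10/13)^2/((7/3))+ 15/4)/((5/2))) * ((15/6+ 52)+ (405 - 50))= 102303/52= 1967.37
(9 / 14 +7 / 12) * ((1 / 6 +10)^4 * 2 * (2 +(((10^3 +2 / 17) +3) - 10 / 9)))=219070820873899 / 8328096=26305030.69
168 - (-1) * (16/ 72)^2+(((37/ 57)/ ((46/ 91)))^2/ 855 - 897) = -1428259737737/ 1959341940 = -728.95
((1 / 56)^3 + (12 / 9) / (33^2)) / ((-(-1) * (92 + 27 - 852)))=-705731 / 420549566976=-0.00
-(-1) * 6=6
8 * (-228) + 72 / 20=-9102 / 5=-1820.40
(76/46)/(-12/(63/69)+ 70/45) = -1197/8395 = -0.14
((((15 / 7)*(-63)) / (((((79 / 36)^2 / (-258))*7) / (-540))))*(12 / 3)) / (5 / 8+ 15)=-31200546816 / 218435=-142836.76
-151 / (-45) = 3.36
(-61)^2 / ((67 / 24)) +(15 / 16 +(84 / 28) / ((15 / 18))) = 7168641 / 5360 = 1337.43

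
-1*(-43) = 43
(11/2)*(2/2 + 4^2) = 187/2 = 93.50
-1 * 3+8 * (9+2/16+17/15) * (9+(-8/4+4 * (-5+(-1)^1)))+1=-20957/15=-1397.13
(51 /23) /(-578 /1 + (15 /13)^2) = -8619 /2241511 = -0.00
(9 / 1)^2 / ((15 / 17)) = 459 / 5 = 91.80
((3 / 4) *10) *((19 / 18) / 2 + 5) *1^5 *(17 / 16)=16915 / 384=44.05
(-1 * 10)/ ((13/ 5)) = -50/ 13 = -3.85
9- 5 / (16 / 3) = 129 / 16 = 8.06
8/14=4/7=0.57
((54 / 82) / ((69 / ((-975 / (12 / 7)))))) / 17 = -20475 / 64124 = -0.32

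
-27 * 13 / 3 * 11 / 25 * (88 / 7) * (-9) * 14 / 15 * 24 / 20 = 4077216 / 625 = 6523.55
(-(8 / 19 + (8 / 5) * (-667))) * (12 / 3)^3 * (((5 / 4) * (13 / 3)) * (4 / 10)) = 42159104 / 285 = 147926.68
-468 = -468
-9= -9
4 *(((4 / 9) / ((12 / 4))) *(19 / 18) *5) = 760 / 243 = 3.13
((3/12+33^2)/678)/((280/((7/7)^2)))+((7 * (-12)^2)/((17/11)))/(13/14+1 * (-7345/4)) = -231947611199/663386767680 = -0.35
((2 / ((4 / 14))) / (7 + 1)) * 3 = 21 / 8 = 2.62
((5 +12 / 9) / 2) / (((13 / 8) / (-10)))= -760 / 39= -19.49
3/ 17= 0.18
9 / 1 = 9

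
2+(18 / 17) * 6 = 142 / 17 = 8.35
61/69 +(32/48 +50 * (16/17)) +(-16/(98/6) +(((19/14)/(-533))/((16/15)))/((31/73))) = 1447311119617/30390159072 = 47.62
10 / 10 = 1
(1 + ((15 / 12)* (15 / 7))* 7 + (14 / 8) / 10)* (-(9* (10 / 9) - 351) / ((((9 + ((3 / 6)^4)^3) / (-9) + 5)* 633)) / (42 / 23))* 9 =1309273344 / 98995925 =13.23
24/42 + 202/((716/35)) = 26177/2506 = 10.45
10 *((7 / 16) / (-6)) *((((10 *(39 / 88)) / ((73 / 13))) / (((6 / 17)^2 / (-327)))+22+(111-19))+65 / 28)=879334655 / 616704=1425.86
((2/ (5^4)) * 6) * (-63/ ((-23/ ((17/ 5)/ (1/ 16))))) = 205632/ 71875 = 2.86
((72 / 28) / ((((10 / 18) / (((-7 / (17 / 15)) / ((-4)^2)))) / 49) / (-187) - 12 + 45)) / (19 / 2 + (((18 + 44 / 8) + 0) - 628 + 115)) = -43659 / 268940720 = -0.00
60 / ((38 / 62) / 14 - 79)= -26040 / 34267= -0.76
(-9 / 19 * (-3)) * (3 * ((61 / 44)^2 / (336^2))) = 33489 / 461418496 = 0.00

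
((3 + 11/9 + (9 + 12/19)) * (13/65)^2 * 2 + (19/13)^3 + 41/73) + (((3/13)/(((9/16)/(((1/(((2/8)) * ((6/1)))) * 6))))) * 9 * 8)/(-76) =2219569978/685628775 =3.24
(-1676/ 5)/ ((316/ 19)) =-7961/ 395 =-20.15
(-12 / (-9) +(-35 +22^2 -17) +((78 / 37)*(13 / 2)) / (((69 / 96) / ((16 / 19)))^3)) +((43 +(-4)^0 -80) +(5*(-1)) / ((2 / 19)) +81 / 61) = 421762346775661 / 1130126660526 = 373.20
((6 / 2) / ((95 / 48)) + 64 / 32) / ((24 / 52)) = 2171 / 285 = 7.62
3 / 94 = 0.03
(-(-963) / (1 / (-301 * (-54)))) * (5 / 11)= 78263010 / 11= 7114819.09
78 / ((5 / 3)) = 46.80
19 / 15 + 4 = 79 / 15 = 5.27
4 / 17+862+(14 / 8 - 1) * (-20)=14403 / 17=847.24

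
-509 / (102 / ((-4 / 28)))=509 / 714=0.71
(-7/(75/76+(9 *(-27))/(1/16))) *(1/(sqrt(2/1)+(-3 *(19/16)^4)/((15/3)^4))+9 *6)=892547891200000000 *sqrt(2)/991196387553822321603+32133100160223994456/330398795851274107201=0.10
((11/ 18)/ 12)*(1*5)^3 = 1375/ 216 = 6.37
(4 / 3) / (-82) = -2 / 123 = -0.02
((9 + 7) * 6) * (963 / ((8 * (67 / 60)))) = 693360 / 67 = 10348.66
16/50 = 8/25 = 0.32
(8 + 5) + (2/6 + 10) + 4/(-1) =58/3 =19.33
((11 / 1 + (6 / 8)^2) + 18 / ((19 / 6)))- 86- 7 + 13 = -19077 / 304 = -62.75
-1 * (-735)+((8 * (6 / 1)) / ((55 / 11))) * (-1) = 3627 / 5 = 725.40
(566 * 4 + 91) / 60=157 / 4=39.25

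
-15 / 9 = -5 / 3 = -1.67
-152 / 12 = -38 / 3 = -12.67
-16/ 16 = -1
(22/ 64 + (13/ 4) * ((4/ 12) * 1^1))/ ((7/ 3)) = 137/ 224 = 0.61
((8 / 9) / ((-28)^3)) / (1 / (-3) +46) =-1 / 1127784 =-0.00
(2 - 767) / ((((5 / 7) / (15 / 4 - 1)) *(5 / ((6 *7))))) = -247401 / 10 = -24740.10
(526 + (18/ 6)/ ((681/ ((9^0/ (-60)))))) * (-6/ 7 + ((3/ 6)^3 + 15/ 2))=2715201101/ 762720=3559.89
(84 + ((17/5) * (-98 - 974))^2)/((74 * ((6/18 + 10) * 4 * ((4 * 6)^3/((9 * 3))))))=249087207/29363200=8.48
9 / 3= 3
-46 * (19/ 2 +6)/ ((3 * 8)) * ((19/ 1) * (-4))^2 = -514786/ 3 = -171595.33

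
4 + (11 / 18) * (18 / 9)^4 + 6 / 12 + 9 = 419 / 18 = 23.28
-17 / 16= -1.06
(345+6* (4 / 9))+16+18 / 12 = 2191 / 6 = 365.17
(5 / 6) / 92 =5 / 552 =0.01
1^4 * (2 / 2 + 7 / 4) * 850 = 4675 / 2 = 2337.50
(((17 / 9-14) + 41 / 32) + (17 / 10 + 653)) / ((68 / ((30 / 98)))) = 927173 / 319872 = 2.90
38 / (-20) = -19 / 10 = -1.90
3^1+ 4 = 7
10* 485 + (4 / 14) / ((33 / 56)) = 4850.48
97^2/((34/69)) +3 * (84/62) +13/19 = 382486267/20026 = 19099.48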